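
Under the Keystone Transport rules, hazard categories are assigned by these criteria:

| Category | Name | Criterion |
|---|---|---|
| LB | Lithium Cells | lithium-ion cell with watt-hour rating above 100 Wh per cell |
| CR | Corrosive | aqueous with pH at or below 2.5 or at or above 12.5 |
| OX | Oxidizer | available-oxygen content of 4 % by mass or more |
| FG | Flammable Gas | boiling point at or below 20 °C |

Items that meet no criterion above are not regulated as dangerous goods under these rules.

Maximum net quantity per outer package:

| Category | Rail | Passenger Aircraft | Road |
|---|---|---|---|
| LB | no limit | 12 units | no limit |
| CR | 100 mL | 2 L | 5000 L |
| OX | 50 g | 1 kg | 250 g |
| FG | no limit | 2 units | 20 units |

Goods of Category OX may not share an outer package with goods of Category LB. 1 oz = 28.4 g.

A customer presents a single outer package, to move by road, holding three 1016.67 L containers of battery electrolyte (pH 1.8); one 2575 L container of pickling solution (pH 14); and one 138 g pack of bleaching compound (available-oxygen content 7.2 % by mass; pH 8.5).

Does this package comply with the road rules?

No

pH 1.8 meets the Category CR criterion (Corrosive), so the battery electrolyte is Category CR.
With pH 14 (≥ 12.5), the pickling solution falls in Category CR.
Available-oxygen content 7.2 % by mass meets the Category OX criterion (Oxidizer), so the bleaching compound is Category OX.
Total Category CR: (three 1016.67 L containers = 3050.01 L) + 2575 L = 5625.01 L.
5625.01 L > 5000 L (road limit, Category CR) — over the limit.
Category OX quantity: 138 g.
That is within the Category OX road limit of 250 g.
The segregation rule (Category OX with Category LB) does not apply to Category CR with Category OX.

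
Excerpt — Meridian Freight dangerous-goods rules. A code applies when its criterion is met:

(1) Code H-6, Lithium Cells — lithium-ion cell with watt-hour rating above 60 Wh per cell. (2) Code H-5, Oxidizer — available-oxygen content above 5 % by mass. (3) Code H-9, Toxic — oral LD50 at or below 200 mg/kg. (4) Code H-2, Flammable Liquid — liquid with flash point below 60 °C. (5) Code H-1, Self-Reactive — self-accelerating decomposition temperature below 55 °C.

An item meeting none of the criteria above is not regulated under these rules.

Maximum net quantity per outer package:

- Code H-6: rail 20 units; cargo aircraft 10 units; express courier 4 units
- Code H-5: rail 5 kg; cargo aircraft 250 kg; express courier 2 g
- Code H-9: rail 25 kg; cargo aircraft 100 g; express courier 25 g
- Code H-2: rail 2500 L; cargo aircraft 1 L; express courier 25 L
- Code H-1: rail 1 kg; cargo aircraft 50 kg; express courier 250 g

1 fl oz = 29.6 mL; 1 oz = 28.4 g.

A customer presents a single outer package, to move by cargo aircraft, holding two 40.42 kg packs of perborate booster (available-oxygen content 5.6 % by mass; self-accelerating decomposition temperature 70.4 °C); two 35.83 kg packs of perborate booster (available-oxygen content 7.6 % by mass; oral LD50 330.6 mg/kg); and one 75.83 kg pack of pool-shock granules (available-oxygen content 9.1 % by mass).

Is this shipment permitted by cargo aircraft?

Perborate booster: available-oxygen content 5.6 % by mass > 5 % by mass → Code H-5 (Oxidizer).
With available-oxygen content 7.6 % by mass (> 5 % by mass), the perborate booster falls in Code H-5.
With available-oxygen content 9.1 % by mass (> 5 % by mass), the pool-shock granules fall in Code H-5.
Code H-5 net quantity: (two 40.42 kg packs = 80.84 kg) + (two 35.83 kg packs = 71.66 kg) + 75.83 kg = 228.33 kg.
228.33 kg ≤ 250 kg (cargo aircraft limit, Code H-5) — within limit.

Yes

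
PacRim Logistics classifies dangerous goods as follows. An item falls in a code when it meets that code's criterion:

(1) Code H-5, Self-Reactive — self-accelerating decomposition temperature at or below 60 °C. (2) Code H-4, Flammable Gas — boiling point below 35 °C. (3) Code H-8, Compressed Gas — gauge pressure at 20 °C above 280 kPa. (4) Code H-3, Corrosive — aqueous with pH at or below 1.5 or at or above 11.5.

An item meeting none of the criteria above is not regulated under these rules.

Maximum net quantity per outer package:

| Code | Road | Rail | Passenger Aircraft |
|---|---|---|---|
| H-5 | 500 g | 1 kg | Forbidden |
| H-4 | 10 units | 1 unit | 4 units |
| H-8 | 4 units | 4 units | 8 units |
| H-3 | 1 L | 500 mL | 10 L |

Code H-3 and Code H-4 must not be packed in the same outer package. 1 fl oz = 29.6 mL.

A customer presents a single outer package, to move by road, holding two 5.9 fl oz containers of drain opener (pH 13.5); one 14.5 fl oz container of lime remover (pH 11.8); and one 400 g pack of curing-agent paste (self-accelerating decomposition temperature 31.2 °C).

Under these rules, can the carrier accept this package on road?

pH 13.5 meets the Code H-3 criterion (Corrosive), so the drain opener is Code H-3.
pH 11.8 meets the Code H-3 criterion (Corrosive), so the lime remover is Code H-3.
The curing-agent paste has self-accelerating decomposition temperature 31.2 °C, which is ≤ 60 °C, so it is Code H-5 (Self-Reactive).
Code H-3 net quantity: (two 5.9 fl oz containers = 349.28 mL) + (one 14.5 fl oz container = 429.2 mL) = 778.48 mL.
778.48 mL is within the road limit of 1 L for Code H-3.
Code H-5 quantity: 400 g.
400 g is within the road limit of 500 g for Code H-5.
The segregation rule (Code H-3 with Code H-4) does not apply to Code H-3 with Code H-5.
Every hazard code is within its road limit and no segregation rule is violated.

Yes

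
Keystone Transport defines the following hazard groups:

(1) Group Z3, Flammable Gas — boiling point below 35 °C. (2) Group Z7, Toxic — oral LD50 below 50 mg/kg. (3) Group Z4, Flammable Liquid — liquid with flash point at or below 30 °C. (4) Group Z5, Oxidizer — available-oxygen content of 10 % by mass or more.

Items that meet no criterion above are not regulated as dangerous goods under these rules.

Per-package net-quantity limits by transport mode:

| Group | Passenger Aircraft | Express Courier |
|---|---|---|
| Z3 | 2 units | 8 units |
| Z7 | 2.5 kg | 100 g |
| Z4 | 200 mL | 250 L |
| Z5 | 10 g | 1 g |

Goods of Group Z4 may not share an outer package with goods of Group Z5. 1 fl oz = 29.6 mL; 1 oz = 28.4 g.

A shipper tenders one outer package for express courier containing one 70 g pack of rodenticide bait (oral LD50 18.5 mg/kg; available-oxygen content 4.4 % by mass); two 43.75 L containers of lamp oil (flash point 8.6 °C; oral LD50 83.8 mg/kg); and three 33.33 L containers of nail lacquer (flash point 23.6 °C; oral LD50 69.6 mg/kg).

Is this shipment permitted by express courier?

Yes

With oral LD50 18.5 mg/kg (< 50 mg/kg), the rodenticide bait falls in Group Z7.
Flash point 8.6 °C meets the Group Z4 criterion (Flammable Liquid), so the lamp oil is Group Z4.
With flash point 23.6 °C (≤ 30 °C), the nail lacquer falls in Group Z4.
Group Z4 net quantity: (two 43.75 L containers = 87.5 L) + (three 33.33 L containers = 99.99 L) = 187.49 L.
That is within the Group Z4 express courier limit of 250 L.
Group Z7 quantity: 70 g.
70 g is within the express courier limit of 100 g for Group Z7.
The segregation rule (Group Z4 with Group Z5) does not apply to Group Z4 with Group Z7.
Every hazard group is within its express courier limit and no segregation rule is violated.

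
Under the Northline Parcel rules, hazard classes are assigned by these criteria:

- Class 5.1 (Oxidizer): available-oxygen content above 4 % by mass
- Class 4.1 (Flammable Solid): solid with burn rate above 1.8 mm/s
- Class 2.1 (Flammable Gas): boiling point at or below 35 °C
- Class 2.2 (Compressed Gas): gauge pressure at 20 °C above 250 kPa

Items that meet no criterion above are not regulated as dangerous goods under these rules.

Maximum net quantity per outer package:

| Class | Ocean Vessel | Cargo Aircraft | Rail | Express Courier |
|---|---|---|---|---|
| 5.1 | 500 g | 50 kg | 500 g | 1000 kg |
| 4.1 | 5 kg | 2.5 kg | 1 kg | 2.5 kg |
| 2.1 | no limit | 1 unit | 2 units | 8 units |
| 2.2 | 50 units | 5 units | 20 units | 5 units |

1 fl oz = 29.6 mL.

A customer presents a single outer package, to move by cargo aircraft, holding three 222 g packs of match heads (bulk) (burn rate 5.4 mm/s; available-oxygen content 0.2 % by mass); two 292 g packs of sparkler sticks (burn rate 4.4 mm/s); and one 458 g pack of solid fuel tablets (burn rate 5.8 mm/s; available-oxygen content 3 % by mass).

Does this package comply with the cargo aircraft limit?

Yes

Match heads (bulk): burn rate 5.4 mm/s > 1.8 mm/s → Class 4.1 (Flammable Solid).
With burn rate 4.4 mm/s (> 1.8 mm/s), the sparkler sticks fall in Class 4.1.
With burn rate 5.8 mm/s (> 1.8 mm/s), the solid fuel tablets fall in Class 4.1.
Class 4.1 net quantity: (three 222 g packs = 666 g) + (two 292 g packs = 584 g) + 458 g = 1.708 kg.
1.708 kg is within the cargo aircraft limit of 2.5 kg for Class 4.1.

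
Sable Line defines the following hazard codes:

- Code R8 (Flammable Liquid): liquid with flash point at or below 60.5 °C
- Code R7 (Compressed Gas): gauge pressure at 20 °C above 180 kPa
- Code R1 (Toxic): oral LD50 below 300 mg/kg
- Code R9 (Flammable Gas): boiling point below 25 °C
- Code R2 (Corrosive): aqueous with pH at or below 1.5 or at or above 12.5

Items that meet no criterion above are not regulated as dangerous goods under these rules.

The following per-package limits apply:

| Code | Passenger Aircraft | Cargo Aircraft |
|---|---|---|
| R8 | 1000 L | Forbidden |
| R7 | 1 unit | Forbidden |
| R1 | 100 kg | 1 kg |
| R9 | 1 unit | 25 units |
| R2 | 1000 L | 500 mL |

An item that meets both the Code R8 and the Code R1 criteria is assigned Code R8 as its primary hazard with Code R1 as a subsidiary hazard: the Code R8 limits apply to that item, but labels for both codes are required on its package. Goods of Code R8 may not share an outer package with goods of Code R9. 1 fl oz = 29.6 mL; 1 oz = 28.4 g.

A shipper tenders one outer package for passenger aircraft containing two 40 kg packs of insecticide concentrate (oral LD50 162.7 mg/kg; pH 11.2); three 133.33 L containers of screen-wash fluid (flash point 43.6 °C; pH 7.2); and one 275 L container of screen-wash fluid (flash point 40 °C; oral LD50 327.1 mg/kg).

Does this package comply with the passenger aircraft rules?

Yes

With oral LD50 162.7 mg/kg (< 300 mg/kg), the insecticide concentrate falls in Code R1.
Screen-wash fluid: flash point 43.6 °C ≤ 60.5 °C → Code R8 (Flammable Liquid).
Screen-wash fluid: flash point 40 °C ≤ 60.5 °C → Code R8 (Flammable Liquid).
Total Code R8: (three 133.33 L containers = 399.99 L) + 275 L = 674.99 L.
674.99 L is within the passenger aircraft limit of 1000 L for Code R8.
Code R1 quantity: two 40 kg packs = 80 kg.
That is within the Code R1 passenger aircraft limit of 100 kg.
The segregation rule (Code R8 with Code R9) does not apply to Code R8 with Code R1.
Every hazard code is within its passenger aircraft limit and no segregation rule is violated.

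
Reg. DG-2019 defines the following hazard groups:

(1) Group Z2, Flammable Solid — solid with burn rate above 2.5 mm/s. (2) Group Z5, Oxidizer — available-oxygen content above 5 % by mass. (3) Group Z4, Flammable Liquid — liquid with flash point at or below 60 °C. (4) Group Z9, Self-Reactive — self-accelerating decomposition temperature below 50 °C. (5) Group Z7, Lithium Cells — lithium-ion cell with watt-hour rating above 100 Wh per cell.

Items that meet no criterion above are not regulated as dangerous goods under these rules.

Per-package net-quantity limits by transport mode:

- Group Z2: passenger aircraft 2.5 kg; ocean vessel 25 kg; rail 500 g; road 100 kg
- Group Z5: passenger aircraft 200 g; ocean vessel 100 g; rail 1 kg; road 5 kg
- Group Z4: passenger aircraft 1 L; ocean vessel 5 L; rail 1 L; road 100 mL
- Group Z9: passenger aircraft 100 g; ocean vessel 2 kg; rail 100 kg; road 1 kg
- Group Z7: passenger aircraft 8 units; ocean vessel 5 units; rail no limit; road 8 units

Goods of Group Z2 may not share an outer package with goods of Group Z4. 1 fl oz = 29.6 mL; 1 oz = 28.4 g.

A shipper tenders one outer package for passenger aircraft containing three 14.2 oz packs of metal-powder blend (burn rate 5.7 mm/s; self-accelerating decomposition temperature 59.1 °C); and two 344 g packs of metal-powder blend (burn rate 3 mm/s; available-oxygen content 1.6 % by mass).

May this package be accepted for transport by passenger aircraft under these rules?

The metal-powder blend has burn rate 5.7 mm/s, which is > 2.5 mm/s, so it is Group Z2 (Flammable Solid).
The metal-powder blend has burn rate 3 mm/s, which is > 2.5 mm/s, so it is Group Z2 (Flammable Solid).
Total Group Z2: (three 14.2 oz packs = 1209.84 g) + (two 344 g packs = 688 g) = 1897.84 g.
1897.84 g ≤ 2.5 kg (passenger aircraft limit, Group Z2) — within limit.

Yes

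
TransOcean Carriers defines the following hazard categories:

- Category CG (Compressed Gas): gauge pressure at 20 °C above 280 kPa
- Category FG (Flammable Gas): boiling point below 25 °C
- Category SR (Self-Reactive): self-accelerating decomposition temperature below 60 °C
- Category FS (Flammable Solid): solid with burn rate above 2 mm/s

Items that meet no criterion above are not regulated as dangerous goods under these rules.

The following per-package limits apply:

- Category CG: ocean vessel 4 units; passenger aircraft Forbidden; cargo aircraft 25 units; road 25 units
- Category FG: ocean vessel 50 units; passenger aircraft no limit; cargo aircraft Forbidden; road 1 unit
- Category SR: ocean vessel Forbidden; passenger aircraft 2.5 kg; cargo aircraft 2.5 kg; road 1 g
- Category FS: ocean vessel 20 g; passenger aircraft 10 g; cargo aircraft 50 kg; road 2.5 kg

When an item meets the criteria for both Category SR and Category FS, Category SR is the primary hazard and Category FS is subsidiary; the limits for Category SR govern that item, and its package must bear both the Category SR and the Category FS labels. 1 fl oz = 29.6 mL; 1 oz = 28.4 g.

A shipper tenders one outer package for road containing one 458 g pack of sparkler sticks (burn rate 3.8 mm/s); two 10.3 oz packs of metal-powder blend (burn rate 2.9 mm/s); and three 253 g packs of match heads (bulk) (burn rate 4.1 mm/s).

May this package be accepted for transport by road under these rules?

With burn rate 3.8 mm/s (> 2 mm/s), the sparkler sticks fall in Category FS.
Burn rate 2.9 mm/s meets the Category FS criterion (Flammable Solid), so the metal-powder blend is Category FS.
With burn rate 4.1 mm/s (> 2 mm/s), the match heads (bulk) fall in Category FS.
Category FS net quantity: 458 g + (two 10.3 oz packs = 585.04 g) + (three 253 g packs = 759 g) = 1802.04 g.
1802.04 g ≤ 2.5 kg (road limit, Category FS) — within limit.

Yes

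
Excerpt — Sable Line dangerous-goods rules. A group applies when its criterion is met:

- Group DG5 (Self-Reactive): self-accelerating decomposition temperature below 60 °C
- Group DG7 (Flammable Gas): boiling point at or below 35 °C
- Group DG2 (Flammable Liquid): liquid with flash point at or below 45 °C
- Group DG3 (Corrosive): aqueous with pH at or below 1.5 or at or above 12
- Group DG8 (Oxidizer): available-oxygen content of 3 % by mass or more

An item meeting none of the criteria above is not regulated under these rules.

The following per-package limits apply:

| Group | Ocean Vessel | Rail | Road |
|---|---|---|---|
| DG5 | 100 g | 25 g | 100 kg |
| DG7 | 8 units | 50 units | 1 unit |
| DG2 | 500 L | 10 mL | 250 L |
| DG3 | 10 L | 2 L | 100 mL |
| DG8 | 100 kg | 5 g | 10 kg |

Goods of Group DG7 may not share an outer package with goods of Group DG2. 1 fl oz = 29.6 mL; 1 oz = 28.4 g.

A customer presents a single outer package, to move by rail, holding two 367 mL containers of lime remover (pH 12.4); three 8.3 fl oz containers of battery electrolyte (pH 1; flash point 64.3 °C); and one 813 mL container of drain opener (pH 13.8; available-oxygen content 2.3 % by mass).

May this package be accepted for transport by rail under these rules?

No

With pH 12.4 (≥ 12), the lime remover falls in Group DG3.
With pH 1 (≤ 1.5), the battery electrolyte falls in Group DG3.
With pH 13.8 (≥ 12), the drain opener falls in Group DG3.
Group DG3 net quantity: (two 367 mL containers = 734 mL) + (three 8.3 fl oz containers = 737.04 mL) + 813 mL = 2284.04 mL.
2284.04 mL > 2 L (rail limit, Group DG3) — over the limit.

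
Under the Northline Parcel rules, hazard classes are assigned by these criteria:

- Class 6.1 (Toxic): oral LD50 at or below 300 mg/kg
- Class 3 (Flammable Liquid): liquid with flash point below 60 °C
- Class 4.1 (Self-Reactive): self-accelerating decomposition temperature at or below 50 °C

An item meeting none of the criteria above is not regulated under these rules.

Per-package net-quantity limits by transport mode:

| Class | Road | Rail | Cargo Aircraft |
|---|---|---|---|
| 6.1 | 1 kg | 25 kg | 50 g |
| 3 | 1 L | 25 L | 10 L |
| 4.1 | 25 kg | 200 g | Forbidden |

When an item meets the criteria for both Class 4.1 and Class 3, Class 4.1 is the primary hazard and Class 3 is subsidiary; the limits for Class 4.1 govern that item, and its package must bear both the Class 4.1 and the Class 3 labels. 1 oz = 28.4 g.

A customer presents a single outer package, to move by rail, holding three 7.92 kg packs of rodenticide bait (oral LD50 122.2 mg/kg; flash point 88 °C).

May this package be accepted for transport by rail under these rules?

Oral LD50 122.2 mg/kg meets the Class 6.1 criterion (Toxic), so the rodenticide bait is Class 6.1.
Class 6.1 quantity: three 7.92 kg packs = 23.76 kg.
23.76 kg ≤ 25 kg (rail limit, Class 6.1) — within limit.

Yes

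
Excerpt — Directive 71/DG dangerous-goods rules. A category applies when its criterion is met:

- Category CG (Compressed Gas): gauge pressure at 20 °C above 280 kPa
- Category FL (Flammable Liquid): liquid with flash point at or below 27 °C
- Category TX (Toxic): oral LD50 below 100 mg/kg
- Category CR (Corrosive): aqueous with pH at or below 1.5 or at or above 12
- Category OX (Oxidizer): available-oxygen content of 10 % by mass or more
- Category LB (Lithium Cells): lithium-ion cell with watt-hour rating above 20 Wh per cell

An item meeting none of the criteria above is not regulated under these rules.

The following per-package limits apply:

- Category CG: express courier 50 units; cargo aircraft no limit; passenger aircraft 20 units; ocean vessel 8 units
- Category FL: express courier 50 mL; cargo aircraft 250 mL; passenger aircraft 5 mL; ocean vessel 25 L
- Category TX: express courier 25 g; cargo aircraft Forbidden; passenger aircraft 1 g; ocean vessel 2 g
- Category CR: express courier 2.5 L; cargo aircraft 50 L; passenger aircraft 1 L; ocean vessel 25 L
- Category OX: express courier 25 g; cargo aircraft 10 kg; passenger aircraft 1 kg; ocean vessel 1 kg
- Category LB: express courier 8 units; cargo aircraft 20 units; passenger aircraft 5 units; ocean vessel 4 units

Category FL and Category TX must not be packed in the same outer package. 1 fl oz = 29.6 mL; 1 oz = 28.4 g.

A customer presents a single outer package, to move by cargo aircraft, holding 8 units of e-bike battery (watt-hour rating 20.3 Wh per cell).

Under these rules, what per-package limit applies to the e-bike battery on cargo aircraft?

Watt-hour rating 20.3 Wh per cell meets the Category LB criterion (Lithium Cells), so the e-bike battery is Category LB.
The cargo aircraft limit for Category LB is 20 units.

20 units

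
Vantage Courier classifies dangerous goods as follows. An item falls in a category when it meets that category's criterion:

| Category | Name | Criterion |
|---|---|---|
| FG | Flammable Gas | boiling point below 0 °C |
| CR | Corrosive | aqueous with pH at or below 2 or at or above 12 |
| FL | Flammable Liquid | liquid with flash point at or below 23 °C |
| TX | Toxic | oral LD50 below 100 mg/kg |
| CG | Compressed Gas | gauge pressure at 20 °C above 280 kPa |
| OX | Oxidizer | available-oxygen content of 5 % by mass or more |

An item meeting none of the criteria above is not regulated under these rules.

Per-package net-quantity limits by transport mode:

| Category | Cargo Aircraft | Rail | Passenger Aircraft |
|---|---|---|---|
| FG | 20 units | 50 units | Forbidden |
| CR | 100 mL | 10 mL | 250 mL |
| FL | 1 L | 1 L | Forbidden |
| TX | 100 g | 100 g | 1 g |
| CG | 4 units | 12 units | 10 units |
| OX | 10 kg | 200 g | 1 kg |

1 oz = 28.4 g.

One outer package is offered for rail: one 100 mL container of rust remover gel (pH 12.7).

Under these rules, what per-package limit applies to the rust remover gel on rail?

10 mL

pH 12.7 meets the Category CR criterion (Corrosive), so the rust remover gel is Category CR.
The rail limit for Category CR is 10 mL.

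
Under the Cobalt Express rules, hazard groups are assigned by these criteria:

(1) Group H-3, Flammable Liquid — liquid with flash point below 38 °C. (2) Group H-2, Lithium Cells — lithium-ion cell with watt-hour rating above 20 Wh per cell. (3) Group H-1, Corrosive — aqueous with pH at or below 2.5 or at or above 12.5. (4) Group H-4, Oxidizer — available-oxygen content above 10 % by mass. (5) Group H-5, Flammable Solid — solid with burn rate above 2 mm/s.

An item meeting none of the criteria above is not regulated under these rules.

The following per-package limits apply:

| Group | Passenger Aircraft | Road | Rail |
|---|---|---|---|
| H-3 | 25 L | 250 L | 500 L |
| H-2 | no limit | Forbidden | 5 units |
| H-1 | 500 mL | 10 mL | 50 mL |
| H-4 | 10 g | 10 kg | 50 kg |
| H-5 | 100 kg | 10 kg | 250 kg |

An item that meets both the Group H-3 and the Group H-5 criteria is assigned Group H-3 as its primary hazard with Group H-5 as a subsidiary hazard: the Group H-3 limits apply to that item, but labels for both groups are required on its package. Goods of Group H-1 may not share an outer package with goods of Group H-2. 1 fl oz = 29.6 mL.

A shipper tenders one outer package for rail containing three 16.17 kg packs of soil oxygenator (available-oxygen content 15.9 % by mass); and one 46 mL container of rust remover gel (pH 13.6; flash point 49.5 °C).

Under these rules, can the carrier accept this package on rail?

With available-oxygen content 15.9 % by mass (> 10 % by mass), the soil oxygenator falls in Group H-4.
pH 13.6 meets the Group H-1 criterion (Corrosive), so the rust remover gel is Group H-1.
Group H-1 quantity: 46 mL.
That is within the Group H-1 rail limit of 50 mL.
Group H-4 quantity: three 16.17 kg packs = 48.51 kg.
48.51 kg is within the rail limit of 50 kg for Group H-4.
The segregation rule (Group H-1 with Group H-2) does not apply to Group H-1 with Group H-4.
Every hazard group is within its rail limit and no segregation rule is violated.

Yes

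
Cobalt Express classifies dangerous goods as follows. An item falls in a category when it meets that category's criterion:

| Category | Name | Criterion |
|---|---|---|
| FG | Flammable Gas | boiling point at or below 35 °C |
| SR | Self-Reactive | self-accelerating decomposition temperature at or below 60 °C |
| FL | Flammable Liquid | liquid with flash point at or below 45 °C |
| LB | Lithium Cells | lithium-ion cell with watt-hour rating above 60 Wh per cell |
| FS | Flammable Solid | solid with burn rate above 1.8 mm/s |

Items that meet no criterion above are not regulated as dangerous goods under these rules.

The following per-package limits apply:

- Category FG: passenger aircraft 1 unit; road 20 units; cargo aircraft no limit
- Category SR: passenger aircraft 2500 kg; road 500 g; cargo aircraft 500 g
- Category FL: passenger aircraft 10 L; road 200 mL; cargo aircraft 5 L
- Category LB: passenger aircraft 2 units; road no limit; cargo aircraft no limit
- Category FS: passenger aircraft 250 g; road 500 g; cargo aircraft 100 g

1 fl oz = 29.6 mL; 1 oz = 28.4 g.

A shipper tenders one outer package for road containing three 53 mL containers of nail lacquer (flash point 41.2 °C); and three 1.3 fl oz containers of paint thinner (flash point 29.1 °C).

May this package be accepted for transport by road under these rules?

Nail lacquer: flash point 41.2 °C ≤ 45 °C → Category FL (Flammable Liquid).
Paint thinner: flash point 29.1 °C ≤ 45 °C → Category FL (Flammable Liquid).
Category FL net quantity: (three 53 mL containers = 159 mL) + (three 1.3 fl oz containers = 115.44 mL) = 274.44 mL.
274.44 mL exceeds the road limit of 200 mL for Category FL.

No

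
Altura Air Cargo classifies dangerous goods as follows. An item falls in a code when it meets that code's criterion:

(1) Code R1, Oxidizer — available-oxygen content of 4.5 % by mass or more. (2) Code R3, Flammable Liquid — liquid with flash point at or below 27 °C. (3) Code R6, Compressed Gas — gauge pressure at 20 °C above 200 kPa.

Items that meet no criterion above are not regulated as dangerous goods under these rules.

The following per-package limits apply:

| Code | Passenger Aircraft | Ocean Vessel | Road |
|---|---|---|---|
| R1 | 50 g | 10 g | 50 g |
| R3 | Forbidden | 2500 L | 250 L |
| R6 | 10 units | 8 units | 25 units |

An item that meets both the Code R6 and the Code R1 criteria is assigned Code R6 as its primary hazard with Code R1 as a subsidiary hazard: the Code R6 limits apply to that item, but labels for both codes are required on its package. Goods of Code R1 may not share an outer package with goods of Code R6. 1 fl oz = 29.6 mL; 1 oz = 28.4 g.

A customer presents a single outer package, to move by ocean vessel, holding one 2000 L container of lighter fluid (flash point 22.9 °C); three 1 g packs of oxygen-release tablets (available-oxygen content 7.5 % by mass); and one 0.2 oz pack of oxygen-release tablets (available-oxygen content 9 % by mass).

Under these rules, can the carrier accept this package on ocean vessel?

Yes

Flash point 22.9 °C meets the Code R3 criterion (Flammable Liquid), so the lighter fluid is Code R3.
With available-oxygen content 7.5 % by mass (≥ 4.5 % by mass), the oxygen-release tablets fall in Code R1.
The oxygen-release tablets have available-oxygen content 9 % by mass, which is ≥ 4.5 % by mass, so they are Code R1 (Oxidizer).
Code R1 net quantity: (three 1 g packs = 3 g) + (one 0.2 oz pack = 5.68 g) = 8.68 g.
8.68 g is within the ocean vessel limit of 10 g for Code R1.
Code R3 quantity: 2000 L.
2000 L ≤ 2500 L (ocean vessel limit, Code R3) — within limit.
The segregation rule (Code R1 with Code R6) does not apply to Code R1 with Code R3.
Every hazard code is within its ocean vessel limit and no segregation rule is violated.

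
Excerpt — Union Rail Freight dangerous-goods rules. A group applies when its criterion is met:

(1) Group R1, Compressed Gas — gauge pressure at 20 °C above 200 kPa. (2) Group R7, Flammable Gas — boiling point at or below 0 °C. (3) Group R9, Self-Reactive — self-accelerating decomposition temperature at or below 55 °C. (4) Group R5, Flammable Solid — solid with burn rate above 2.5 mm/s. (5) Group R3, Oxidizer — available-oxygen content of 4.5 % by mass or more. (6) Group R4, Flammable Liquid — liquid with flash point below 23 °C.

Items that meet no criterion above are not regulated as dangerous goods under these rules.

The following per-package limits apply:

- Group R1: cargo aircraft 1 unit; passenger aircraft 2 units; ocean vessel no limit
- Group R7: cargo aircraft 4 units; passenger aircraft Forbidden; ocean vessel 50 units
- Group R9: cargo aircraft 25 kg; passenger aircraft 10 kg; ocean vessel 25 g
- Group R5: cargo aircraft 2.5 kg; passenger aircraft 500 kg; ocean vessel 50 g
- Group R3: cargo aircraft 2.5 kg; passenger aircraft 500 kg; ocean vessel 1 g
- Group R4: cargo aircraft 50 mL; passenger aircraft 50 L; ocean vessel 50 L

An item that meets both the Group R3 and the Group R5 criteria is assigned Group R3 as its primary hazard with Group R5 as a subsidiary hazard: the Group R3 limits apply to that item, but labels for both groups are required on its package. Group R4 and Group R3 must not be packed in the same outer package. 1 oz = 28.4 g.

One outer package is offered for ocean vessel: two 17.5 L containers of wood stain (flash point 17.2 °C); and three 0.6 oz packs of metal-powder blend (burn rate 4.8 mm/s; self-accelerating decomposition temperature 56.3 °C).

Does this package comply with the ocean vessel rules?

Wood stain: flash point 17.2 °C < 23 °C → Group R4 (Flammable Liquid).
Burn rate 4.8 mm/s meets the Group R5 criterion (Flammable Solid), so the metal-powder blend is Group R5.
Group R5 quantity: three 0.6 oz packs = 51.12 g.
That exceeds the Group R5 ocean vessel limit of 50 g.
Group R4 quantity: two 17.5 L containers = 35 L.
That is within the Group R4 ocean vessel limit of 50 L.
The segregation rule (Group R4 with Group R3) does not apply to Group R5 with Group R4.

No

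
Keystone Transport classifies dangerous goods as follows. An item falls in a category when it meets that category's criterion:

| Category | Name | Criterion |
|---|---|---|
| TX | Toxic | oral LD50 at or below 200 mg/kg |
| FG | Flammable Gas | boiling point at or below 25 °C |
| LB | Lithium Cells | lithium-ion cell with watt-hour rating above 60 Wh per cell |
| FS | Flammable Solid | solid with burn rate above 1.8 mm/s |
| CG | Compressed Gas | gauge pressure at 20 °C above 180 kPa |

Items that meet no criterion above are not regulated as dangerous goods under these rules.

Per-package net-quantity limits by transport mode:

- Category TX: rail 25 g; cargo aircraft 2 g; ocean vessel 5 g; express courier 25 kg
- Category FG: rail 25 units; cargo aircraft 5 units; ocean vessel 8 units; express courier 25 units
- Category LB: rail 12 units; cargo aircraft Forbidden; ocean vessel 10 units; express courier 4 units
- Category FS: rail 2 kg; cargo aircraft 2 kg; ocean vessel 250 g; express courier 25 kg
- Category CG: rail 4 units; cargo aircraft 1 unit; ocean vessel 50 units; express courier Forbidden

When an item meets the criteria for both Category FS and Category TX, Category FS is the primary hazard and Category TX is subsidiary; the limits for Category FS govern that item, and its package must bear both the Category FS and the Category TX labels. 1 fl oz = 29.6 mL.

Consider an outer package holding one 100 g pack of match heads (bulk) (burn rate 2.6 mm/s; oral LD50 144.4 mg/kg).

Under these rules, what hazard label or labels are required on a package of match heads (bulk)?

Match heads (bulk): burn rate 2.6 mm/s > 1.8 mm/s → Category FS (Flammable Solid).
With oral LD50 144.4 mg/kg (≤ 200 mg/kg), the match heads (bulk) fall in Category TX.
By the precedence rule Category FS is primary and Category TX is subsidiary, and that rule requires both labels on the package.

Category FS and TX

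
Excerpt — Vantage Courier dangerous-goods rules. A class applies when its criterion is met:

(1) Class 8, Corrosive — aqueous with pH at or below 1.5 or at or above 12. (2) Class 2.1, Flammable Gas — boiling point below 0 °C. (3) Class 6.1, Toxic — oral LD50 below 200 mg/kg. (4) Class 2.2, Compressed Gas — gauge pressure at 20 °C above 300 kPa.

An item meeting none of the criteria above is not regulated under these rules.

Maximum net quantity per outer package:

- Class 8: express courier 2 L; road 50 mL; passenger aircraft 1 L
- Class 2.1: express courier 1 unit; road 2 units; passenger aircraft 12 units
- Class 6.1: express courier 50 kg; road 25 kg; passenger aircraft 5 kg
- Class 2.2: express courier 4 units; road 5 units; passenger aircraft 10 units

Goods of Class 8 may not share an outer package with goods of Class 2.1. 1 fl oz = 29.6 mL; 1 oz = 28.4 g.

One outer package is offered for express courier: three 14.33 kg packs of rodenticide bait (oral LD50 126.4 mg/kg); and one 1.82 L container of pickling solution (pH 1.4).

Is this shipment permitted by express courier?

Yes

The rodenticide bait has oral LD50 126.4 mg/kg, which is < 200 mg/kg, so it is Class 6.1 (Toxic).
The pickling solution has pH 1.4, which is ≤ 1.5, so it is Class 8 (Corrosive).
Class 8 quantity: 1.82 L.
That is within the Class 8 express courier limit of 2 L.
Class 6.1 quantity: three 14.33 kg packs = 42.99 kg.
42.99 kg is within the express courier limit of 50 kg for Class 6.1.
The segregation rule (Class 8 with Class 2.1) does not apply to Class 8 with Class 6.1.
Every hazard class is within its express courier limit and no segregation rule is violated.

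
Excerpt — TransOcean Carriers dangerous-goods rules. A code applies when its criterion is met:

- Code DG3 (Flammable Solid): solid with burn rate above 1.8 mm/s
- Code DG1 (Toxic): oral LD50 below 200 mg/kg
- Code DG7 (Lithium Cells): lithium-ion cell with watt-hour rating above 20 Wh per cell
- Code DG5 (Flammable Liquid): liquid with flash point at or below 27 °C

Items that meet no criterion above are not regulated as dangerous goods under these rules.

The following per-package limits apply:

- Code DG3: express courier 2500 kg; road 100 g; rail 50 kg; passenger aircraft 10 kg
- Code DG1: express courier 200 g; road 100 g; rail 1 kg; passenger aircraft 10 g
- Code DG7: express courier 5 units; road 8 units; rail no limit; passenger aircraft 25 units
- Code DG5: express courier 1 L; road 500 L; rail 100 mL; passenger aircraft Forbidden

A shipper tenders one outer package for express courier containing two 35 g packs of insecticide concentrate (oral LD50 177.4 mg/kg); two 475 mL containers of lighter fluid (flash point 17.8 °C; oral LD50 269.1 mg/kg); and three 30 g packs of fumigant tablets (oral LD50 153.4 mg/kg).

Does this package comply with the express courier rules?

Yes

With oral LD50 177.4 mg/kg (< 200 mg/kg), the insecticide concentrate falls in Code DG1.
Flash point 17.8 °C meets the Code DG5 criterion (Flammable Liquid), so the lighter fluid is Code DG5.
Oral LD50 153.4 mg/kg meets the Code DG1 criterion (Toxic), so the fumigant tablets are Code DG1.
Total Code DG1: (two 35 g packs = 70 g) + (three 30 g packs = 90 g) = 160 g.
160 g ≤ 200 g (express courier limit, Code DG1) — within limit.
Code DG5 quantity: two 475 mL containers = 950 mL.
950 mL is within the express courier limit of 1 L for Code DG5.
Every hazard code is within its express courier limit and no segregation rule is violated.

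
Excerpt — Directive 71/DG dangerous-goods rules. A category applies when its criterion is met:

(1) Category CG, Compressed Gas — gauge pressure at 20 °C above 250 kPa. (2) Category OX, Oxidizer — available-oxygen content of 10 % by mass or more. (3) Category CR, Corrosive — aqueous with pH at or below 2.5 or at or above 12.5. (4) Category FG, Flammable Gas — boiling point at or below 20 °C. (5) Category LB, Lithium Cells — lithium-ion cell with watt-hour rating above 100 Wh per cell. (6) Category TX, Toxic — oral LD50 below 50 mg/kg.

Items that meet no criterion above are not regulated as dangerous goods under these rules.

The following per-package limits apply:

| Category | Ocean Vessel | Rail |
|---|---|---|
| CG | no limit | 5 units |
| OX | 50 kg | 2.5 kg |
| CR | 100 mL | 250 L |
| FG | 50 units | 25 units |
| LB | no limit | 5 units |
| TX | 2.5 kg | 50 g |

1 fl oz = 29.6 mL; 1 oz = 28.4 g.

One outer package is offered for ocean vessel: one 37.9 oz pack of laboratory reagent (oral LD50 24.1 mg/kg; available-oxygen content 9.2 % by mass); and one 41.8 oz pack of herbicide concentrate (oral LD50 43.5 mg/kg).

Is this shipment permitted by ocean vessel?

Oral LD50 24.1 mg/kg meets the Category TX criterion (Toxic), so the laboratory reagent is Category TX.
With oral LD50 43.5 mg/kg (< 50 mg/kg), the herbicide concentrate falls in Category TX.
Category TX net quantity: (one 37.9 oz pack = 1076.36 g) + (one 41.8 oz pack = 1187.12 g) = 2263.48 g.
2263.48 g ≤ 2.5 kg (ocean vessel limit, Category TX) — within limit.

Yes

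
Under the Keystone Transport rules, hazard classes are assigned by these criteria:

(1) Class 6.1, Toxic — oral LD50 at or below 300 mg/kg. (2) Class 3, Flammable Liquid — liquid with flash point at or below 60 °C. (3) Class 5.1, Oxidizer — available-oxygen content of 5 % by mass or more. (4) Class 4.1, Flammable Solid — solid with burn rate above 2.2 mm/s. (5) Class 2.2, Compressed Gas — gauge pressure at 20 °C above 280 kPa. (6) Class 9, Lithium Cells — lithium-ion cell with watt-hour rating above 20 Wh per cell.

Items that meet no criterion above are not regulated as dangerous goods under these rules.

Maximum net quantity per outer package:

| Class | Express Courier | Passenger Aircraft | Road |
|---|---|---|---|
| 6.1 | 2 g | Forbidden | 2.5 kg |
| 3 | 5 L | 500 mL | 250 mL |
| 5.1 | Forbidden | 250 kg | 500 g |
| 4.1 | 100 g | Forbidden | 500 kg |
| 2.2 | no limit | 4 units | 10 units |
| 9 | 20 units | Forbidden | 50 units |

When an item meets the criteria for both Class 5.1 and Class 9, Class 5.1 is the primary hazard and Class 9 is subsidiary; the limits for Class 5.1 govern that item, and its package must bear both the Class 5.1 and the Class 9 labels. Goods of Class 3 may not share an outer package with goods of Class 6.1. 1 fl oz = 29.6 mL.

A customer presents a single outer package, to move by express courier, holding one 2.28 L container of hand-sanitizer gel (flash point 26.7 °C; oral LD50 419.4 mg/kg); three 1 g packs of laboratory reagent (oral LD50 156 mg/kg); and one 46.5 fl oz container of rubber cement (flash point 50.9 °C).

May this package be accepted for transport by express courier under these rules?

Flash point 26.7 °C meets the Class 3 criterion (Flammable Liquid), so the hand-sanitizer gel is Class 3.
With oral LD50 156 mg/kg (≤ 300 mg/kg), the laboratory reagent falls in Class 6.1.
Rubber cement: flash point 50.9 °C ≤ 60 °C → Class 3 (Flammable Liquid).
Total Class 3: 2.28 L + (one 46.5 fl oz container = 1376.4 mL) = 3656.4 mL.
That is within the Class 3 express courier limit of 5 L.
Class 6.1 quantity: three 1 g packs = 3 g.
That exceeds the Class 6.1 express courier limit of 2 g.
Class 3 and Class 6.1 may not share an outer package.

No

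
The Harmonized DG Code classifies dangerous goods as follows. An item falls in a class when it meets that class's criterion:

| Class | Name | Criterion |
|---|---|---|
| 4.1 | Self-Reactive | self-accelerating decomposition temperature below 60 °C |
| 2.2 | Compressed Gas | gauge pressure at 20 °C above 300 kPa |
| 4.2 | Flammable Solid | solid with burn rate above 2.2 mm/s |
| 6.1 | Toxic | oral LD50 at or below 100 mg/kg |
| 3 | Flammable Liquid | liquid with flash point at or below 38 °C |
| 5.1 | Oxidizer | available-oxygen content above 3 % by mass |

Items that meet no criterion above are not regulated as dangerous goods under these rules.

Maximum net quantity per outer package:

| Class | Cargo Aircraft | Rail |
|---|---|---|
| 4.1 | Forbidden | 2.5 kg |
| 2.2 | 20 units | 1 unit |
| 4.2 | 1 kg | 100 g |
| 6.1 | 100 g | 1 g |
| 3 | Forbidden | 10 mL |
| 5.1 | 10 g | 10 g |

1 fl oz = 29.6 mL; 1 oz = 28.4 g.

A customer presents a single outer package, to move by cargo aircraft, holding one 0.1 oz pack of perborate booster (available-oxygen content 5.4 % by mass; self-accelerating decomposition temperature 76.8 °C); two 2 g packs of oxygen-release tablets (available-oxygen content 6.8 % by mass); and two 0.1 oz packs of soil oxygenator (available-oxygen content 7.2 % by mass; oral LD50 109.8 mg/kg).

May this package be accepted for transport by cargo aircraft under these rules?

No

Perborate booster: available-oxygen content 5.4 % by mass > 3 % by mass → Class 5.1 (Oxidizer).
With available-oxygen content 6.8 % by mass (> 3 % by mass), the oxygen-release tablets fall in Class 5.1.
Available-oxygen content 7.2 % by mass meets the Class 5.1 criterion (Oxidizer), so the soil oxygenator is Class 5.1.
Class 5.1 net quantity: (one 0.1 oz pack = 2.84 g) + (two 2 g packs = 4 g) + (two 0.1 oz packs = 5.68 g) = 12.52 g.
12.52 g > 10 g (cargo aircraft limit, Class 5.1) — over the limit.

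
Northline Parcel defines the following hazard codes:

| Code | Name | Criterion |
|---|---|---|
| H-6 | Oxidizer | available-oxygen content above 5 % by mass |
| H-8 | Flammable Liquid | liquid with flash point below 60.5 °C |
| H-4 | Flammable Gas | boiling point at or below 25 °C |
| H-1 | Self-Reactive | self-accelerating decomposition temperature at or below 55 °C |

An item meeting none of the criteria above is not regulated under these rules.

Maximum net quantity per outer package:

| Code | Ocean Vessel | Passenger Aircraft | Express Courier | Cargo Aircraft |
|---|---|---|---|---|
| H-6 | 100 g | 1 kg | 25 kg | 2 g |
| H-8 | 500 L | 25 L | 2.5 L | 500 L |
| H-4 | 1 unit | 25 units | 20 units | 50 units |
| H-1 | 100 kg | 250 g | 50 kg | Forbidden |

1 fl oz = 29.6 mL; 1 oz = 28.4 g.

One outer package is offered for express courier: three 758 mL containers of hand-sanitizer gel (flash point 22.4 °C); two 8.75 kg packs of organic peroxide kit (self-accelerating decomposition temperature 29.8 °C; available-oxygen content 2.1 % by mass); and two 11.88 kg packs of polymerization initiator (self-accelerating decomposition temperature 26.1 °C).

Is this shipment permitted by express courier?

The hand-sanitizer gel has flash point 22.4 °C, which is < 60.5 °C, so it is Code H-8 (Flammable Liquid).
With self-accelerating decomposition temperature 29.8 °C (≤ 55 °C), the organic peroxide kit falls in Code H-1.
Polymerization initiator: self-accelerating decomposition temperature 26.1 °C ≤ 55 °C → Code H-1 (Self-Reactive).
Code H-1 net quantity: (two 8.75 kg packs = 17.5 kg) + (two 11.88 kg packs = 23.76 kg) = 41.26 kg.
41.26 kg is within the express courier limit of 50 kg for Code H-1.
Code H-8 quantity: three 758 mL containers = 2.274 L.
That is within the Code H-8 express courier limit of 2.5 L.
Every hazard code is within its express courier limit and no segregation rule is violated.

Yes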